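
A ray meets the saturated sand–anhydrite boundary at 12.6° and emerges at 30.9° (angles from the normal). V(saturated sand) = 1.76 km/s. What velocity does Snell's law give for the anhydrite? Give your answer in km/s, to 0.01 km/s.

Snell's law: sin 12.6°/V₁ = sin 30.9°/V₂.
V₂ = V₁·sin 30.9°/sin 12.6° = 1.76 × 2.3541 = 4.14 km/s.

4.14 km/s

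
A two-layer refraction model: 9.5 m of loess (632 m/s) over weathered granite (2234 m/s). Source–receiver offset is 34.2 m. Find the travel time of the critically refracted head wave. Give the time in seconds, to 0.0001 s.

0.0441 s

θ_c = arcsin(V₁/V₂) = arcsin(632/2234) = 16.43°, cos θ_c = 0.9591.
Intercept time tᵢ = 2h cos θ_c / V₁ = 2·9.5·0.9591/632 = 0.02884 s.
t = x/V₂ + tᵢ = 34.2/2234 + 0.02884 = 0.04414 s.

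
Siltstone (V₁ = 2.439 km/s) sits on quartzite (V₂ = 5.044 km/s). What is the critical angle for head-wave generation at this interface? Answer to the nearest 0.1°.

28.9°

Critical incidence: sin θ_c = V₁/V₂ = 2.439/5.044 = 0.4835.
θ_c = arcsin 0.4835 = 28.92°.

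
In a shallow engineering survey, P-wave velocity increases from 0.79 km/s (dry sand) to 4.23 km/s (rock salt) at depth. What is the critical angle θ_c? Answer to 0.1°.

10.8°

Critical incidence: sin θ_c = V₁/V₂ = 0.79/4.23 = 0.1868.
θ_c = arcsin 0.1868 = 10.76°.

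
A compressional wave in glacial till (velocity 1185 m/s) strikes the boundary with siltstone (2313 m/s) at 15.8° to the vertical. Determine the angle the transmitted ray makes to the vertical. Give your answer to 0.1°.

Snell's law: sin θ₂ = (V₂/V₁)·sin θ₁ = (2313/1185)·sin 15.8° = 0.5315.
θ₂ = arcsin 0.5315 = 32.10° from the normal.

32.1°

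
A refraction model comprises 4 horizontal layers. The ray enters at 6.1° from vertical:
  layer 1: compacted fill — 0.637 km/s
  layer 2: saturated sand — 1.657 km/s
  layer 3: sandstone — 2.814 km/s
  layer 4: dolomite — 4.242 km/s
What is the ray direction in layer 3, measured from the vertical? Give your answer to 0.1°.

Snell's law across each interface conserves sin θ / V, so sin θ_3 = V_3·sin θ₁/V₁.
sin θ_3 = 2.814 × sin 6.1° / 0.637 = 0.4694.
θ_3 = 28.00° from the vertical.

28.0°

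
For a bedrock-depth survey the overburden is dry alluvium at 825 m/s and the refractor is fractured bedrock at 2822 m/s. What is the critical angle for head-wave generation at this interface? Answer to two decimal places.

At critical incidence the refracted ray runs along the interface (θ₂ = 90°), so sin θ_c = V₁/V₂.
θ_c = arcsin(825/2822) = arcsin 0.2923 = 17.00°.

17.00°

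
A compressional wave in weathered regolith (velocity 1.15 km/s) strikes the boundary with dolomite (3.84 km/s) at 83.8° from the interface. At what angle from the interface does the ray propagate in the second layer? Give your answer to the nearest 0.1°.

68.9°

Angle from the normal: 90° − 83.8° = 6.2°.
Snell's law: sin θ₂ = (V₂/V₁)·sin θ₁ = (3.84/1.15)·sin 6.2° = 0.3606.
θ₂ = arcsin 0.3606 = 21.14° from the normal.
From the interface: 90° − 21.14° = 68.86°.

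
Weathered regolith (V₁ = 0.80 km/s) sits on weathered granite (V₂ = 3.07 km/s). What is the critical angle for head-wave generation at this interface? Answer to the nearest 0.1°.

At critical incidence the refracted ray runs along the interface (θ₂ = 90°), so sin θ_c = V₁/V₂.
θ_c = arcsin(0.80/3.07) = arcsin 0.2606 = 15.10°.

15.1°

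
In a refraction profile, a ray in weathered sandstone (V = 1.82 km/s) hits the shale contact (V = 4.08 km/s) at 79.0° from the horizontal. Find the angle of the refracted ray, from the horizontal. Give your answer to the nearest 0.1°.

Angle from the normal: 90° − 79.0° = 11.0°.
sin θ₁/V₁ = sin θ₂/V₂ ⇒ sin θ₂ = 4.08·sin 11.0°/1.82 = 4.08·0.1908/1.82 = 0.4277.
θ₂ = arcsin 0.4277 = 25.32° from the normal.
From the interface: 90° − 25.32° = 64.68°.

64.7°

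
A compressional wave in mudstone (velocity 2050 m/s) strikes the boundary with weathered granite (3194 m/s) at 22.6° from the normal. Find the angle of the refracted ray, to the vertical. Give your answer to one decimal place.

sin θ₁/V₁ = sin θ₂/V₂ ⇒ sin θ₂ = 3194·sin 22.6°/2050 = 3194·0.3843/2050 = 0.5988.
θ₂ = arcsin 0.5988 = 36.78° from the normal.

36.8°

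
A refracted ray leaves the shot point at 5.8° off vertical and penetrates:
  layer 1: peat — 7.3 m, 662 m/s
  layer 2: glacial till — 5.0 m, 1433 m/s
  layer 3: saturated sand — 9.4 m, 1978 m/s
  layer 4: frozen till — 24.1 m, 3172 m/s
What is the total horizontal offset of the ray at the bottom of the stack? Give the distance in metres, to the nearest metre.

Apply Snell's law at each interface; in layer i the horizontal offset is hᵢ·tan θᵢ.
Layer 1: θ = 5.80°; offset = 7.3·tan 5.80° = 0.742 m.
Layer 2: sin θ = 1433·sin 5.8°/662 = 0.2188, θ = 12.64°; offset = 5.0·tan 12.64° = 1.121 m.
Layer 3: sin θ = 1978·sin 5.8°/662 = 0.3019, θ = 17.57°; offset = 9.4·tan 17.57° = 2.977 m.
Layer 4: sin θ = 3172·sin 5.8°/662 = 0.4842, θ = 28.96°; offset = 24.1·tan 28.96° = 13.337 m.
Summing the layer offsets gives 18.177 m.

18 m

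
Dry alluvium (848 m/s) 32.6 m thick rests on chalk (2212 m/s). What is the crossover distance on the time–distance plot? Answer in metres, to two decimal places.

97.66 m

x_cross = 2h·√((V₂+V₁)/(V₂−V₁)).
(V₂+V₁)/(V₂−V₁) = (2212+848)/(2212−848) = 2.2434; √ = 1.4978.
x_cross = 2·32.6·1.4978 = 97.66 m.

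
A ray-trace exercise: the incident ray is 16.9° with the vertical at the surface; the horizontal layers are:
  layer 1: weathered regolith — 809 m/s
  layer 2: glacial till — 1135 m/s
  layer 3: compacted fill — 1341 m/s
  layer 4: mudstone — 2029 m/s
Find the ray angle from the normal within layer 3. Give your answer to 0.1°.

Snell's law across each interface conserves sin θ / V, so sin θ_3 = V_3·sin θ₁/V₁.
sin θ_3 = 1341 × sin 16.9° / 809 = 0.4819.
θ_3 = arcsin 0.4819 = 28.81°.

28.8°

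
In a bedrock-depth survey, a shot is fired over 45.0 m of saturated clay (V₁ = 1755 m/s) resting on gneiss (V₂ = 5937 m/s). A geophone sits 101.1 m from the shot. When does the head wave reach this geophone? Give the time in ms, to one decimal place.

t = x/V₂ + 2h·√(V₂²−V₁²)/(V₁V₂).
√(V₂²−V₁²) = √(5937²−1755²) = 5671.7 m/s; delay term = 2·45.0·5671.7/(1755·5937) = 0.04899 s.
t = 101.1/5937 + 0.04899 = 0.06602 s.

66.0 ms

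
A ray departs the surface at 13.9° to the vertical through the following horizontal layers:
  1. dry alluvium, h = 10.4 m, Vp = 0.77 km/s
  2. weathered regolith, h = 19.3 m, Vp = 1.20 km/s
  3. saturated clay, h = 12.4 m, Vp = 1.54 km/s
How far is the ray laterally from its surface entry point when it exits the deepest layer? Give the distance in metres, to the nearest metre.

Apply Snell's law at each interface; in layer i the horizontal offset is hᵢ·tan θᵢ.
Layer 1: θ = 13.90°; offset = 10.4·tan 13.90° = 2.574 m.
Layer 2: sin θ = 1.20·sin 13.9°/0.77 = 0.3744, θ = 21.99°; offset = 19.3·tan 21.99° = 7.792 m.
Layer 3: sin θ = 1.54·sin 13.9°/0.77 = 0.4805, θ = 28.72°; offset = 12.4·tan 28.72° = 6.793 m.
Summing the layer offsets gives 17.159 m.

17 m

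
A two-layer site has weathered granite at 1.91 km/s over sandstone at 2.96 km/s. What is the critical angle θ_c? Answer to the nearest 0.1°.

40.2°

Critical incidence: sin θ_c = V₁/V₂ = 1.91/2.96 = 0.6453.
θ_c = arcsin 0.6453 = 40.19°.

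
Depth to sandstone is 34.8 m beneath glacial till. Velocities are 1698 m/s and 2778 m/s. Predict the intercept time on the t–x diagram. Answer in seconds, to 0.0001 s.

θ_c = arcsin(V₁/V₂) = arcsin(1698/2778) = 37.68°; cos θ_c = 0.7915.
tᵢ = 2h·cos θ_c / V₁ = 2·34.8·0.7915 / 1698 = 0.03244 s.

0.0324 s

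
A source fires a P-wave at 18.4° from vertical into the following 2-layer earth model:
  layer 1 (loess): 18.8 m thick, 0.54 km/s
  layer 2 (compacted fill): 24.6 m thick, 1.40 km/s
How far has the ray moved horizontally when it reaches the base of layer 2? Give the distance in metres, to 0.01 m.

p = sin θ₁/V₁ = sin 18.4°/0.54 = 5.8454e-01 s/km is conserved through the stack.
Layer 1: θ = 18.40°; offset = 18.8·tan 18.40° = 6.2539 m.
Layer 2: sin θ = p·1.40 = 0.8183 → θ = 54.92°; offset = 24.6·tan 54.92° = 35.0281 m.
Summing the layer offsets gives 41.2820 m.

41.28 m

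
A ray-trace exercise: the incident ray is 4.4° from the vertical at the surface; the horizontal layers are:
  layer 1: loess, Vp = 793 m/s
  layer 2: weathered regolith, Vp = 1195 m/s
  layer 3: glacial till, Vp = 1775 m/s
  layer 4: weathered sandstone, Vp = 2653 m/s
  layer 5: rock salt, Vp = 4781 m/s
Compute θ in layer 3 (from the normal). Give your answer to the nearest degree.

Snell's law across each interface conserves sin θ / V, so sin θ_3 = V_3·sin θ₁/V₁.
sin θ_3 = 1775 × sin 4.4° / 793 = 0.1717.
θ_3 = 9.89° from the vertical.

10°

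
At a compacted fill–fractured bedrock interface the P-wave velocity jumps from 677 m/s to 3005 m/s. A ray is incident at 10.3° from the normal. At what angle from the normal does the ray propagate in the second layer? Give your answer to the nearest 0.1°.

52.5°

sin θ₁/V₁ = sin θ₂/V₂ ⇒ sin θ₂ = 3005·sin 10.3°/677 = 3005·0.1788/677 = 0.7936.
θ₂ = arcsin 0.7936 = 52.53° from the normal.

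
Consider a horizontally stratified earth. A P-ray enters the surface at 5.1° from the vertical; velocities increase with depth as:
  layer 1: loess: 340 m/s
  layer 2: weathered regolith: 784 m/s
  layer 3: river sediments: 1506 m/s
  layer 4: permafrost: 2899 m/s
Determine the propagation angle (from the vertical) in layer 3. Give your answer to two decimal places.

Snell's law across each interface conserves sin θ / V, so sin θ_3 = V_3·sin θ₁/V₁.
sin θ_3 = 1506 × sin 5.1° / 340 = 0.3937.
θ_3 = 23.19° from the vertical.

23.19°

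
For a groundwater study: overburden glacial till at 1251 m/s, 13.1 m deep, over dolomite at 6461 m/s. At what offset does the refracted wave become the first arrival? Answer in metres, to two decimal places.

31.88 m

x_cross = 2h·√((V₂+V₁)/(V₂−V₁)).
(V₂+V₁)/(V₂−V₁) = (6461+1251)/(6461−1251) = 1.4802; √ = 1.2166.
x_cross = 2·13.1·1.2166 = 31.88 m.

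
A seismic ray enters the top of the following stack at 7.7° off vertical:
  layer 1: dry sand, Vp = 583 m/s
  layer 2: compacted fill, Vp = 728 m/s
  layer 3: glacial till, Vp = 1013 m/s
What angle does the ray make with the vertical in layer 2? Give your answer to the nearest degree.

10°

Snell's law across each interface conserves sin θ / V, so sin θ_2 = V_2·sin θ₁/V₁.
sin θ_2 = 728 × sin 7.7° / 583 = 0.1673.
θ_2 = 9.63° from the vertical.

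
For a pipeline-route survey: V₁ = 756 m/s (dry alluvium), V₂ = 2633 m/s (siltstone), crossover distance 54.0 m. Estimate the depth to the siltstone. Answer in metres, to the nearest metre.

x_cross = 2h·√((V₂+V₁)/(V₂−V₁)) → h = x_cross / (2·√((V₂+V₁)/(V₂−V₁))).
√((V₂+V₁)/(V₂−V₁)) = √((2633+756)/(2633−756)) = 1.3437.
h = 54.0 / (2·1.3437) = 20.09 m.

20 m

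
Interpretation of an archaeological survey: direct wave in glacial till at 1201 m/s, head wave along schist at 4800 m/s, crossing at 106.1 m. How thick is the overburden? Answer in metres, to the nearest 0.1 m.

x_cross = 2h·√((V₂+V₁)/(V₂−V₁)) → h = x_cross / (2·√((V₂+V₁)/(V₂−V₁))).
√((V₂+V₁)/(V₂−V₁)) = √((4800+1201)/(4800−1201)) = 1.2913.
h = 106.1 / (2·1.2913) = 41.08 m.

41.1 m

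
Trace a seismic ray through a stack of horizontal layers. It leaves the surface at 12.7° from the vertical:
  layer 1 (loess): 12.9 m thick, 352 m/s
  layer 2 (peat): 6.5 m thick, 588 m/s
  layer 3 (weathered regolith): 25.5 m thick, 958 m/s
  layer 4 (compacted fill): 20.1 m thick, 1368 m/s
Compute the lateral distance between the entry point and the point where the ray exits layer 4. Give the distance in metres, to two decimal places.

p = sin θ₁/V₁ = sin 12.7°/352 = 6.2456e-04 s/m is conserved through the stack.
Layer 1: θ = 12.70°; offset = 12.9·tan 12.70° = 2.9071 m.
Layer 2: sin θ = p·588 = 0.3672 → θ = 21.55°; offset = 6.5·tan 21.55° = 2.5664 m.
Layer 3: sin θ = p·958 = 0.5983 → θ = 36.75°; offset = 25.5·tan 36.75° = 19.0421 m.
Layer 4: sin θ = p·1368 = 0.8544 → θ = 58.69°; offset = 20.1·tan 58.69° = 33.0506 m.
Total horizontal offset = 57.5662 m.

57.57 m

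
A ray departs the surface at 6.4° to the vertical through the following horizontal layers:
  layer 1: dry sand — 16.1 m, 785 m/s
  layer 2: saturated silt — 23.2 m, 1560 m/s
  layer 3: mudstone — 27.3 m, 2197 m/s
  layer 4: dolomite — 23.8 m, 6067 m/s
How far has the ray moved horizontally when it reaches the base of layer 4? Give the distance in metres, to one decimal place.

Apply Snell's law at each interface; in layer i the horizontal offset is hᵢ·tan θᵢ.
Layer 1: θ = 6.40°; offset = 16.1·tan 6.40° = 1.806 m.
Layer 2: sin θ = 1560·sin 6.4°/785 = 0.2215, θ = 12.80°; offset = 23.2·tan 12.80° = 5.270 m.
Layer 3: sin θ = 2197·sin 6.4°/785 = 0.3120, θ = 18.18°; offset = 27.3·tan 18.18° = 8.964 m.
Layer 4: sin θ = 6067·sin 6.4°/785 = 0.8615, θ = 59.49°; offset = 23.8·tan 59.49° = 40.382 m.
Total horizontal offset = 56.422 m.

56.4 m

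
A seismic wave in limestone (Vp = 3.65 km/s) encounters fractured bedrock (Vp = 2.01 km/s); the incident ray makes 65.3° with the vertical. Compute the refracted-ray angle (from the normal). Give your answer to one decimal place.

30.0°

Snell's law: sin θ₂ = (V₂/V₁)·sin θ₁ = (2.01/3.65)·sin 65.3° = 0.5003.
θ₂ = arcsin 0.5003 = 30.02° from the normal.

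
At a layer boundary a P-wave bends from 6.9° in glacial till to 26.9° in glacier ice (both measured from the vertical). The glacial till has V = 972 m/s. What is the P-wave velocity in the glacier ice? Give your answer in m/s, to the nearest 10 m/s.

Snell's law: sin 6.9°/V₁ = sin 26.9°/V₂.
V₂ = V₁·sin 26.9°/sin 6.9° = 972 × 3.7660 = 3660.55 m/s.

3660 m/s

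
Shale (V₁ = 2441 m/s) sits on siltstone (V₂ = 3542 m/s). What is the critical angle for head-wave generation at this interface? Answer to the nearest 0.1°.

43.6°

At critical incidence the refracted ray runs along the interface (θ₂ = 90°), so sin θ_c = V₁/V₂.
θ_c = arcsin(2441/3542) = arcsin 0.6892 = 43.56°.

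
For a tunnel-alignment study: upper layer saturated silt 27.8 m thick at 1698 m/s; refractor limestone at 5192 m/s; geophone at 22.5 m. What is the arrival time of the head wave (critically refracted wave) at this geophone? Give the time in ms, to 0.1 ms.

35.3 ms

t = x/V₂ + 2h·√(V₂²−V₁²)/(V₁V₂).
√(V₂²−V₁²) = √(5192²−1698²) = 4906.5 m/s; delay term = 2·27.8·4906.5/(1698·5192) = 0.03094 s.
t = 22.5/5192 + 0.03094 = 0.03528 s.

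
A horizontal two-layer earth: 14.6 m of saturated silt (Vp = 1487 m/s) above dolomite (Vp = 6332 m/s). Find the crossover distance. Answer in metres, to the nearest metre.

x_cross = 2h·√((V₂+V₁)/(V₂−V₁)).
(V₂+V₁)/(V₂−V₁) = (6332+1487)/(6332−1487) = 1.6138; √ = 1.2704.
x_cross = 2·14.6·1.2704 = 37.09 m.

37 m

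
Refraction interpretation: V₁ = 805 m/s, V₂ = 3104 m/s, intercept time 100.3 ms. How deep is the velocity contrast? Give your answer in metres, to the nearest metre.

h = tᵢ·V₁·V₂ / (2·√(V₂²−V₁²)).
√(V₂²−V₁²) = √(3104² − 805²) = 2997.8 m/s.
h = 0.1003 s × 805 × 3104 / (2 × 2997.8) = 41.80 m.

42 m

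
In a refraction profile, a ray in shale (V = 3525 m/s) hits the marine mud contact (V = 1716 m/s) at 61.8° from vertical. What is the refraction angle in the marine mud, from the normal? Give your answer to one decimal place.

25.4°

Snell's law: sin θ₂ = (V₂/V₁)·sin θ₁ = (1716/3525)·sin 61.8° = 0.4290.
θ₂ = sin⁻¹(0.4290) = 25.41° (from vertical).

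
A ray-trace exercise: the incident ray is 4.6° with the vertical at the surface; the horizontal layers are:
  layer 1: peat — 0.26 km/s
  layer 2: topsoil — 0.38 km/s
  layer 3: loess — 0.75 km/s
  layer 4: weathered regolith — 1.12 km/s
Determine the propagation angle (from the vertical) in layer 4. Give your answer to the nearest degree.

20°

Ray parameter p = sin 4.6° / 0.26 = 3.0846e-01 s/km.
sin θ_4 = p·V_4 = 3.0846e-01 × 1.12 = 0.3455.
θ_4 = arcsin 0.3455 = 20.21°.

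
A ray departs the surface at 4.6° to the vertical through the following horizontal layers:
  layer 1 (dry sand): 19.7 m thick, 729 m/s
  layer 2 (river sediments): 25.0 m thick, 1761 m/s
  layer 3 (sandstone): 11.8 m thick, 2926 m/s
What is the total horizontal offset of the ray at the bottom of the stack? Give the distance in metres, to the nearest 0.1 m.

Apply Snell's law at each interface; in layer i the horizontal offset is hᵢ·tan θᵢ.
Layer 1: θ = 4.60°; offset = 19.7·tan 4.60° = 1.585 m.
Layer 2: sin θ = 1761·sin 4.6°/729 = 0.1937, θ = 11.17°; offset = 25.0·tan 11.17° = 4.937 m.
Layer 3: sin θ = 2926·sin 4.6°/729 = 0.3219, θ = 18.78°; offset = 11.8·tan 18.78° = 4.012 m.
Summing the layer offsets gives 10.534 m.

10.5 m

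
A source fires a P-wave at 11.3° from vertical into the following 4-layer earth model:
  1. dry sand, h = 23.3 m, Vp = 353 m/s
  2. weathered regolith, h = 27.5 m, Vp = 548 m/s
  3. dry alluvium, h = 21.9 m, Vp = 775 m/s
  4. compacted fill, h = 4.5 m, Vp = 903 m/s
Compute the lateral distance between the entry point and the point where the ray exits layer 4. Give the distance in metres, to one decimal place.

Apply Snell's law at each interface; in layer i the horizontal offset is hᵢ·tan θᵢ.
Layer 1: θ = 11.30°; offset = 23.3·tan 11.30° = 4.656 m.
Layer 2: sin θ = 548·sin 11.3°/353 = 0.3042, θ = 17.71°; offset = 27.5·tan 17.71° = 8.781 m.
Layer 3: sin θ = 775·sin 11.3°/353 = 0.4302, θ = 25.48°; offset = 21.9·tan 25.48° = 10.436 m.
Layer 4: sin θ = 903·sin 11.3°/353 = 0.5012, θ = 30.08°; offset = 4.5·tan 30.08° = 2.607 m.
Total horizontal offset = 26.480 m.

26.5 m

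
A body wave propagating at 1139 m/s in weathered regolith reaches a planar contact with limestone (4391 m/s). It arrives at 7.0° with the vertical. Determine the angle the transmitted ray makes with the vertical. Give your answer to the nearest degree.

28°

Snell's law: sin θ₂ = (V₂/V₁)·sin θ₁ = (4391/1139)·sin 7.0° = 0.4698.
θ₂ = sin⁻¹(0.4698) = 28.02° (from vertical).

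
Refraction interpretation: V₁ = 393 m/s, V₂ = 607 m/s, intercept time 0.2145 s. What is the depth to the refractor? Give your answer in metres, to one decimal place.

55.3 m

θ_c = arcsin(393/607) = 40.35°; cos θ_c = 0.7621.
tᵢ = 2h cos θ_c/V₁ ⇒ h = tᵢ·V₁/(2 cos θ_c) = 0.2145·393/(2·0.7621) = 55.31 m.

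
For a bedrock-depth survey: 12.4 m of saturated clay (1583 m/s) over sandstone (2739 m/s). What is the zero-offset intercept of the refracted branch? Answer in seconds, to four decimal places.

tᵢ = 2h·√(V₂²−V₁²)/(V₁V₂).
√(V₂²−V₁²) = √(2739²−1583²) = 2235.2 m/s.
tᵢ = 2·12.4·2235.2/(1583·2739) = 0.01278 s.

0.0128 s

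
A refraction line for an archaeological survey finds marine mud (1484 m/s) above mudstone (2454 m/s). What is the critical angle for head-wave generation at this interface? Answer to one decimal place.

37.2°

Critical incidence: sin θ_c = V₁/V₂ = 1484/2454 = 0.6047.
θ_c = arcsin 0.6047 = 37.21°.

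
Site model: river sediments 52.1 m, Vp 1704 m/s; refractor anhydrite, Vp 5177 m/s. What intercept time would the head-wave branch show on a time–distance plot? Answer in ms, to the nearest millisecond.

tᵢ = 2h·√(V₂²−V₁²)/(V₁V₂).
√(V₂²−V₁²) = √(5177²−1704²) = 4888.5 m/s.
tᵢ = 2·52.1·4888.5/(1704·5177) = 0.05774 s.

58 ms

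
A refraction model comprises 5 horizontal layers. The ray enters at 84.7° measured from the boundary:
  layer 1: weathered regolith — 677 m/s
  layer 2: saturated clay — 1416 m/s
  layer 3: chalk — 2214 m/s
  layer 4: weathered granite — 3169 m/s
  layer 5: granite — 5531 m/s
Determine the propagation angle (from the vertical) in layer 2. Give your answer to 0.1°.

From the normal: θ₁ = 90° − 84.7° = 5.3°.
Ray parameter p = sin 5.3° / 677 = 1.3644e-04 s/m.
sin θ_2 = p·V_2 = 1.3644e-04 × 1416 = 0.1932.
θ_2 = arcsin 0.1932 = 11.14°.

11.1°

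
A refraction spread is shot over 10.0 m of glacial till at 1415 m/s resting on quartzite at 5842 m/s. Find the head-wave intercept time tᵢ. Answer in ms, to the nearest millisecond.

14 ms

tᵢ = 2h·√(V₂²−V₁²)/(V₁V₂).
√(V₂²−V₁²) = √(5842²−1415²) = 5668.0 m/s.
tᵢ = 2·10.0·5668.0/(1415·5842) = 0.01371 s.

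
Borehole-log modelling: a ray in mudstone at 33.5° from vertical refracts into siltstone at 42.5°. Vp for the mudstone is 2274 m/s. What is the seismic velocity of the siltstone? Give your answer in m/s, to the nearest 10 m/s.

2780 m/s

Snell's law: sin 33.5°/V₁ = sin 42.5°/V₂.
V₂ = V₁·sin 42.5°/sin 33.5° = 2274 × 1.2240 = 2783.46 m/s.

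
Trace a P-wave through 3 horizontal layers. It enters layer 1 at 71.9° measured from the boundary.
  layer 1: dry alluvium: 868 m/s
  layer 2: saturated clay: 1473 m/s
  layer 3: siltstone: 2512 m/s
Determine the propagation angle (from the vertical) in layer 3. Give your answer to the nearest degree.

From the normal: θ₁ = 90° − 71.9° = 18.1°.
Ray parameter p = sin 18.1° / 868 = 3.5792e-04 s/m.
sin θ_3 = p·V_3 = 3.5792e-04 × 2512 = 0.8991.
θ_3 = 64.04° from the vertical.

64°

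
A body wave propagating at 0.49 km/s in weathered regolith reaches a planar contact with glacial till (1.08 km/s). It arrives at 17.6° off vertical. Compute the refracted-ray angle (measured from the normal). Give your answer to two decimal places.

41.79°

sin θ₁/V₁ = sin θ₂/V₂ ⇒ sin θ₂ = 1.08·sin 17.6°/0.49 = 1.08·0.3024/0.49 = 0.6664.
θ₂ = sin⁻¹(0.6664) = 41.79° (from vertical).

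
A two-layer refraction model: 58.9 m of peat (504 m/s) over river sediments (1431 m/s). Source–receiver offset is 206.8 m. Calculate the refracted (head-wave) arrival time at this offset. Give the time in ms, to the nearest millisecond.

363 ms

θ_c = arcsin(V₁/V₂) = arcsin(504/1431) = 20.62°, cos θ_c = 0.9359.
Intercept time tᵢ = 2h cos θ_c / V₁ = 2·58.9·0.9359/504 = 0.21875 s.
t = x/V₂ + tᵢ = 206.8/1431 + 0.21875 = 0.36327 s.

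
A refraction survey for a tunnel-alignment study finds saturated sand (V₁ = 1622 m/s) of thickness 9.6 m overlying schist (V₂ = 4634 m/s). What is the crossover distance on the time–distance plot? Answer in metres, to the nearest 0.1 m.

27.7 m

θ_c = arcsin(1622/4634) = 20.49°, so cos θ_c = 0.9367 and tᵢ = 2h cos θ_c/V₁ = 0.0111 s.
At crossover x/V₁ = x/V₂ + tᵢ ⇒ x = tᵢ/(1/V₁ − 1/V₂) = 0.01109/(6.1652e-04 − 2.1580e-04) = 27.67 m.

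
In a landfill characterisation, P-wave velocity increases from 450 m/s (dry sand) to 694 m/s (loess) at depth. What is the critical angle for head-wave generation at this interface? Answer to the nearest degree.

40°

Critical incidence: sin θ_c = V₁/V₂ = 450/694 = 0.6484.
θ_c = arcsin 0.6484 = 40.42°.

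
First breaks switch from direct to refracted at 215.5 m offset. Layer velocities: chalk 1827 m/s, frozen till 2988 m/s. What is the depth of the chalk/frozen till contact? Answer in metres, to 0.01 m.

52.91 m

h = (x_cross/2)·√((V₂−V₁)/(V₂+V₁)).
(V₂−V₁)/(V₂+V₁) = (2988−1827)/(2988+1827) = 0.2411; √ = 0.4910.
h = (215.5/2)·0.4910 = 52.91 m.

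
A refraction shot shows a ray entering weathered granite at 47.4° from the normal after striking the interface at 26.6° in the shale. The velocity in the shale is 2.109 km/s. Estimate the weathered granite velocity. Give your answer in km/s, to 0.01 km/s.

Snell's law: sin 26.6°/V₁ = sin 47.4°/V₂.
V₂ = V₁·sin 47.4°/sin 26.6° = 2.109 × 1.6440 = 3.47 km/s.

3.47 km/s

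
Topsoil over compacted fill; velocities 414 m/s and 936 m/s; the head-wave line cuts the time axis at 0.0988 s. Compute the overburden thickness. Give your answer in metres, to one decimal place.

22.8 m

h = tᵢ·V₁·V₂ / (2·√(V₂²−V₁²)).
√(V₂²−V₁²) = √(936² − 414²) = 839.5 m/s.
h = 0.0988 s × 414 × 936 / (2 × 839.5) = 22.80 m.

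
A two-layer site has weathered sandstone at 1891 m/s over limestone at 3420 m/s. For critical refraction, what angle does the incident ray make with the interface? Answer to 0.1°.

56.4°

At critical incidence the refracted ray runs along the interface (θ₂ = 90°), so sin θ_c = V₁/V₂.
θ_c = arcsin(1891/3420) = arcsin 0.5529 = 33.57°.
Measured from the interface: 90° − 33.57° = 56.43°.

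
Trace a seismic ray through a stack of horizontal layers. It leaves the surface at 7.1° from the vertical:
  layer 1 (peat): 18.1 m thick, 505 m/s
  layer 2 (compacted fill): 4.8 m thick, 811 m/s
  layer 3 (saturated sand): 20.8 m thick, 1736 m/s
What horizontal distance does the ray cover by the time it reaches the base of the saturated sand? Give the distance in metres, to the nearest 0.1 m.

Apply Snell's law at each interface; in layer i the horizontal offset is hᵢ·tan θᵢ.
Layer 1: θ = 7.10°; offset = 18.1·tan 7.10° = 2.254 m.
Layer 2: sin θ = 811·sin 7.1°/505 = 0.1985, θ = 11.45°; offset = 4.8·tan 11.45° = 0.972 m.
Layer 3: sin θ = 1736·sin 7.1°/505 = 0.4249, θ = 25.14°; offset = 20.8·tan 25.14° = 9.763 m.
Total horizontal offset = 12.990 m.

13.0 m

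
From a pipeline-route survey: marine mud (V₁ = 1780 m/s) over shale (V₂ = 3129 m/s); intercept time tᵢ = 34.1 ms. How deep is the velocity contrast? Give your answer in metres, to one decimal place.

36.9 m

h = tᵢ·V₁·V₂ / (2·√(V₂²−V₁²)).
√(V₂²−V₁²) = √(3129² − 1780²) = 2573.4 m/s.
h = 0.0341 s × 1780 × 3129 / (2 × 2573.4) = 36.90 m.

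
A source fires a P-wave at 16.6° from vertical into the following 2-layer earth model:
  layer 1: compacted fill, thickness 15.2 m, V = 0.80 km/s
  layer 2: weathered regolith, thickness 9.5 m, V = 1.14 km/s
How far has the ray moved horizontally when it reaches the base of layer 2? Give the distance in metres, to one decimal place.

8.8 m

Apply Snell's law at each interface; in layer i the horizontal offset is hᵢ·tan θᵢ.
Layer 1: θ = 16.60°; offset = 15.2·tan 16.60° = 4.531 m.
Layer 2: sin θ = 1.14·sin 16.6°/0.80 = 0.4071, θ = 24.02°; offset = 9.5·tan 24.02° = 4.234 m.
Summing the layer offsets gives 8.766 m.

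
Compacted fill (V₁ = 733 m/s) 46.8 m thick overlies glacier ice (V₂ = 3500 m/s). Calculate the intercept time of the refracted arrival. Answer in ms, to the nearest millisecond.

tᵢ = 2h·√(V₂²−V₁²)/(V₁V₂).
√(V₂²−V₁²) = √(3500²−733²) = 3422.4 m/s.
tᵢ = 2·46.8·3422.4/(733·3500) = 0.12486 s.

125 ms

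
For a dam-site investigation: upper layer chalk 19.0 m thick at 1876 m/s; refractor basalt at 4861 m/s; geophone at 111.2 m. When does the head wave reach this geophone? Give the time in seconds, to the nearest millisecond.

θ_c = arcsin(V₁/V₂) = arcsin(1876/4861) = 22.70°, cos θ_c = 0.9225.
Intercept time tᵢ = 2h cos θ_c / V₁ = 2·19.0·0.9225/1876 = 0.01869 s.
t = x/V₂ + tᵢ = 111.2/4861 + 0.01869 = 0.04156 s.

0.042 s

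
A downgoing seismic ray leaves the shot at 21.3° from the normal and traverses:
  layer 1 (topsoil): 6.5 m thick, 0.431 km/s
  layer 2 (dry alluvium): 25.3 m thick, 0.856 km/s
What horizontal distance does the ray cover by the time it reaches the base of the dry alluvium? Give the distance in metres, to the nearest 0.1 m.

28.9 m

Ray parameter p = sin 21.3° / 0.431 km/s = 8.4281e-01 s/km.
Layer 1: θ = 21.30°; offset = 6.5·tan 21.30° = 2.534 m.
Layer 2: sin θ = p·0.856 = 0.7214 → θ = 46.17°; offset = 25.3·tan 46.17° = 26.359 m.
Total horizontal offset = 28.893 m.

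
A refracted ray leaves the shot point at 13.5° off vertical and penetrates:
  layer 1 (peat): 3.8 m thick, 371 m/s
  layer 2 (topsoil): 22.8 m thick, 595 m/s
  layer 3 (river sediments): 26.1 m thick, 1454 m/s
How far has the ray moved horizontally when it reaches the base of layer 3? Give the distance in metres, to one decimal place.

p = sin θ₁/V₁ = sin 13.5°/371 = 6.2923e-04 s/m is conserved through the stack.
Layer 1: θ = 13.50°; offset = 3.8·tan 13.50° = 0.912 m.
Layer 2: sin θ = p·595 = 0.3744 → θ = 21.99°; offset = 22.8·tan 21.99° = 9.206 m.
Layer 3: sin θ = p·1454 = 0.9149 → θ = 66.19°; offset = 26.1·tan 66.19° = 59.155 m.
Summing the layer offsets gives 69.273 m.

69.3 m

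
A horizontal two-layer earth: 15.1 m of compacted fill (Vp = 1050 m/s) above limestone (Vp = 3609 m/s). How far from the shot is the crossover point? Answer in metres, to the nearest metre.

x_cross = 2h·√((V₂+V₁)/(V₂−V₁)).
(V₂+V₁)/(V₂−V₁) = (3609+1050)/(3609−1050) = 1.8206; √ = 1.3493.
x_cross = 2·15.1·1.3493 = 40.75 m.

41 m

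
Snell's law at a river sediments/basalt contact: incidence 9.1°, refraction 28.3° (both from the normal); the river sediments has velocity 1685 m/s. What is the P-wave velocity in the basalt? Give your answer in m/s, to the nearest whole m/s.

5051 m/s

Snell's law: sin 9.1°/V₁ = sin 28.3°/V₂.
V₂ = V₁·sin 28.3°/sin 9.1° = 1685 × 2.9976 = 5050.89 m/s.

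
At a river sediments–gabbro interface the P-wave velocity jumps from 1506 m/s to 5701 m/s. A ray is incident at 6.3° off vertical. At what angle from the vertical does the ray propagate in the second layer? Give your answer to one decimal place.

sin θ₁/V₁ = sin θ₂/V₂ ⇒ sin θ₂ = 5701·sin 6.3°/1506 = 5701·0.1097/1506 = 0.4154.
θ₂ = sin⁻¹(0.4154) = 24.54° (from vertical).

24.5°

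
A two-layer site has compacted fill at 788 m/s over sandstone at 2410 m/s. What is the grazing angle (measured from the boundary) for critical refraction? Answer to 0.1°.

70.9°

Critical incidence: sin θ_c = V₁/V₂ = 788/2410 = 0.3270.
θ_c = arcsin 0.3270 = 19.09°.
Measured from the interface: 90° − 19.09° = 70.91°.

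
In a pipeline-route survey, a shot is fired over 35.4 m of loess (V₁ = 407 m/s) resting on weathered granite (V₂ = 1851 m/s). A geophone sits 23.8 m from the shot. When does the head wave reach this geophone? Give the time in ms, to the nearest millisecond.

θ_c = arcsin(V₁/V₂) = arcsin(407/1851) = 12.70°, cos θ_c = 0.9755.
Intercept time tᵢ = 2h cos θ_c / V₁ = 2·35.4·0.9755/407 = 0.16970 s.
t = x/V₂ + tᵢ = 23.8/1851 + 0.16970 = 0.18256 s.

183 ms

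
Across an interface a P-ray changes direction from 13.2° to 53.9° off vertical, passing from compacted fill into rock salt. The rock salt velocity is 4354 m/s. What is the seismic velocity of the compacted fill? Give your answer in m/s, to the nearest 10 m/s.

1230 m/s

sin 13.2° = 0.2284; sin 53.9° = 0.8080.
V₁ = V₂·(sin θ₁/sin θ₂) = 4354·(0.2284/0.8080) = 1230.51 m/s.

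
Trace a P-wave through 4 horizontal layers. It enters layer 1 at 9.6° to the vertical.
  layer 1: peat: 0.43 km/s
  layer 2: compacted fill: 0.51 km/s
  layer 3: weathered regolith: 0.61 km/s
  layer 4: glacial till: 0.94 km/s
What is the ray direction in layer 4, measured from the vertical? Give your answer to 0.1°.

Ray parameter p = sin 9.6° / 0.43 = 3.8783e-01 s/km.
sin θ_4 = p·V_4 = 3.8783e-01 × 0.94 = 0.3646.
θ_4 = 21.38° from the vertical.

21.4°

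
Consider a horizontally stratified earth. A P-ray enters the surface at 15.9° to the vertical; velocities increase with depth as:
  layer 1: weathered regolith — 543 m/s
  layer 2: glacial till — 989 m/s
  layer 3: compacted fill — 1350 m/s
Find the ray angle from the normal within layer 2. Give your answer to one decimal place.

Snell's law across each interface conserves sin θ / V, so sin θ_2 = V_2·sin θ₁/V₁.
sin θ_2 = 989 × sin 15.9° / 543 = 0.4990.
θ_2 = 29.93° from the vertical.

29.9°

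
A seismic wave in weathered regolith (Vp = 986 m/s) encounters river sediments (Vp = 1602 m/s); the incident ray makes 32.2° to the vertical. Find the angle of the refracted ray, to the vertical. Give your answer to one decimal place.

60.0°

Snell's law: sin θ₂ = (V₂/V₁)·sin θ₁ = (1602/986)·sin 32.2° = 0.8658.
θ₂ = sin⁻¹(0.8658) = 59.97° (from vertical).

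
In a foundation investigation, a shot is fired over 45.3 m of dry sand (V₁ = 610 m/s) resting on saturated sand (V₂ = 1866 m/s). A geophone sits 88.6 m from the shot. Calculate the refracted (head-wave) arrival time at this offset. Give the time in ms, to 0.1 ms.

t = x/V₂ + 2h·√(V₂²−V₁²)/(V₁V₂).
√(V₂²−V₁²) = √(1866²−610²) = 1763.5 m/s; delay term = 2·45.3·1763.5/(610·1866) = 0.14036 s.
t = 88.6/1866 + 0.14036 = 0.18785 s.

187.8 ms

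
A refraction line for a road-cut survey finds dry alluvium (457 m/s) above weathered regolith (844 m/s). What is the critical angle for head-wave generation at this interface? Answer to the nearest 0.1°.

At critical incidence the refracted ray runs along the interface (θ₂ = 90°), so sin θ_c = V₁/V₂.
θ_c = arcsin(457/844) = arcsin 0.5415 = 32.78°.

32.8°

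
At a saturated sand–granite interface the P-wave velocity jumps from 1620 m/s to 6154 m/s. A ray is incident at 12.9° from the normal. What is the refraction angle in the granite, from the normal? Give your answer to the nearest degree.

58°

sin θ₁/V₁ = sin θ₂/V₂ ⇒ sin θ₂ = 6154·sin 12.9°/1620 = 6154·0.2233/1620 = 0.8481.
θ₂ = arcsin 0.8481 = 58.00° from the normal.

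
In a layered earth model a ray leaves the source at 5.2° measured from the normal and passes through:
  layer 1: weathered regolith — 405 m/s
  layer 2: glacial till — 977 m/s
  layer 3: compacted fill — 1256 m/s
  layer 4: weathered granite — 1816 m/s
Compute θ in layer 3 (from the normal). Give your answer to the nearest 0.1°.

Snell's law across each interface conserves sin θ / V, so sin θ_3 = V_3·sin θ₁/V₁.
sin θ_3 = 1256 × sin 5.2° / 405 = 0.2811.
θ_3 = 16.32° from the vertical.

16.3°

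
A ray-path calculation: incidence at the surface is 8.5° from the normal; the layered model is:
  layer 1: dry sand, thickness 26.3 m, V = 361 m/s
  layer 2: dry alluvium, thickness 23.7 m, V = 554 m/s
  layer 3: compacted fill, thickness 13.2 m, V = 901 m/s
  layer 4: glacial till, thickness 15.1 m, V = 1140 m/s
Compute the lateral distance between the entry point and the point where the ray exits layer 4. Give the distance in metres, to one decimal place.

22.7 m

Ray parameter p = sin 8.5° / 361 m/s = 4.0944e-04 s/m.
Layer 1: θ = 8.50°; offset = 26.3·tan 8.50° = 3.931 m.
Layer 2: sin θ = p·554 = 0.2268 → θ = 13.11°; offset = 23.7·tan 13.11° = 5.520 m.
Layer 3: sin θ = p·901 = 0.3689 → θ = 21.65°; offset = 13.2·tan 21.65° = 5.239 m.
Layer 4: sin θ = p·1140 = 0.4668 → θ = 27.82°; offset = 15.1·tan 27.82° = 7.970 m.
Σ offsets = 22.659 m.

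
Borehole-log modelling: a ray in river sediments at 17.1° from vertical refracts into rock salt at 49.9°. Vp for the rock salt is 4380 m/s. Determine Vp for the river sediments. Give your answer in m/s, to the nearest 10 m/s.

1680 m/s

sin 17.1° = 0.2940; sin 49.9° = 0.7649.
V₁ = V₂·(sin θ₁/sin θ₂) = 4380·(0.2940/0.7649) = 1683.70 m/s.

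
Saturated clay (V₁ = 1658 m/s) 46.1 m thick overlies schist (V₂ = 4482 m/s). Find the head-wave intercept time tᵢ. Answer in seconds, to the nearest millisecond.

0.052 s

tᵢ = 2h·√(V₂²−V₁²)/(V₁V₂).
√(V₂²−V₁²) = √(4482²−1658²) = 4164.1 m/s.
tᵢ = 2·46.1·4164.1/(1658·4482) = 0.05166 s.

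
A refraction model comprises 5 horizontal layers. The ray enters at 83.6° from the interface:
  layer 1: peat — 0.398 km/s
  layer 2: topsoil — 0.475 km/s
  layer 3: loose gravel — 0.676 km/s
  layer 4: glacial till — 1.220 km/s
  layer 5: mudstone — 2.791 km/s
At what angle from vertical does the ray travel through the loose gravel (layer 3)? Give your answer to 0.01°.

10.91°

From the normal: θ₁ = 90° − 83.6° = 6.4°.
Ray parameter p = sin 6.4° / 0.398 = 2.8007e-01 s/km.
sin θ_3 = p·V_3 = 2.8007e-01 × 0.676 = 0.1893.
θ_3 = 10.91° from the vertical.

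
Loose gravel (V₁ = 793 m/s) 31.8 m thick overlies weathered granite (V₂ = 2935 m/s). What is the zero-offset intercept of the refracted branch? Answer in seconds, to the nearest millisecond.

0.077 s

θ_c = arcsin(V₁/V₂) = arcsin(793/2935) = 15.68°; cos θ_c = 0.9628.
tᵢ = 2h·cos θ_c / V₁ = 2·31.8·0.9628 / 793 = 0.07722 s.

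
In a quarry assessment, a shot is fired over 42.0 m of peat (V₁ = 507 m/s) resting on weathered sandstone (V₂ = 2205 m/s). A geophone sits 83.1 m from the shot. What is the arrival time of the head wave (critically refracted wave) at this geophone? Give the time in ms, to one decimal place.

t = x/V₂ + 2h·√(V₂²−V₁²)/(V₁V₂).
√(V₂²−V₁²) = √(2205²−507²) = 2145.9 m/s; delay term = 2·42.0·2145.9/(507·2205) = 0.16124 s.
t = 83.1/2205 + 0.16124 = 0.19893 s.

198.9 ms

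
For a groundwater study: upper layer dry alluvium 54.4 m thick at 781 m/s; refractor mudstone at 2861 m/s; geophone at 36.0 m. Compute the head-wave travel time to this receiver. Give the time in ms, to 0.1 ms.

θ_c = arcsin(V₁/V₂) = arcsin(781/2861) = 15.84°, cos θ_c = 0.9620.
Intercept time tᵢ = 2h cos θ_c / V₁ = 2·54.4·0.9620/781 = 0.13402 s.
t = x/V₂ + tᵢ = 36.0/2861 + 0.13402 = 0.14660 s.

146.6 ms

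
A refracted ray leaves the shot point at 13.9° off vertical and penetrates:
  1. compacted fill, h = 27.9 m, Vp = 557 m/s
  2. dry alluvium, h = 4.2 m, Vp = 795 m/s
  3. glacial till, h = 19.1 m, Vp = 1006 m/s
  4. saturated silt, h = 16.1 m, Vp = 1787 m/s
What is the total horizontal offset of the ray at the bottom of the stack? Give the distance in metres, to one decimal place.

37.1 m

Apply Snell's law at each interface; in layer i the horizontal offset is hᵢ·tan θᵢ.
Layer 1: θ = 13.90°; offset = 27.9·tan 13.90° = 6.905 m.
Layer 2: sin θ = 795·sin 13.9°/557 = 0.3429, θ = 20.05°; offset = 4.2·tan 20.05° = 1.533 m.
Layer 3: sin θ = 1006·sin 13.9°/557 = 0.4339, θ = 25.71°; offset = 19.1·tan 25.71° = 9.198 m.
Layer 4: sin θ = 1787·sin 13.9°/557 = 0.7707, θ = 50.42°; offset = 16.1·tan 50.42° = 19.474 m.
Summing the layer offsets gives 37.109 m.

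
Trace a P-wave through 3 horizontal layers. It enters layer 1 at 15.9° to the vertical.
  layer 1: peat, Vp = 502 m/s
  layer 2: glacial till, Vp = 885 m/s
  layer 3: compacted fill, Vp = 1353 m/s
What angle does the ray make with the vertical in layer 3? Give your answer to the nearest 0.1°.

Ray parameter p = sin 15.9° / 502 = 5.4574e-04 s/m.
sin θ_3 = p·V_3 = 5.4574e-04 × 1353 = 0.7384.
θ_3 = arcsin 0.7384 = 47.59°.

47.6°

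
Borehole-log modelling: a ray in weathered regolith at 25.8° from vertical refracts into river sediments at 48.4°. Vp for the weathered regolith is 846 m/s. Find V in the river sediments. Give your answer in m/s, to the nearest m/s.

Snell's law: sin 25.8°/V₁ = sin 48.4°/V₂.
V₂ = V₁·sin 48.4°/sin 25.8° = 846 × 1.7182 = 1453.57 m/s.

1454 m/s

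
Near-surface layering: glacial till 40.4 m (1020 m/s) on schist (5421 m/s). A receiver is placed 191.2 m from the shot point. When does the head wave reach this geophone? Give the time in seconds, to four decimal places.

θ_c = arcsin(V₁/V₂) = arcsin(1020/5421) = 10.85°, cos θ_c = 0.9821.
Intercept time tᵢ = 2h cos θ_c / V₁ = 2·40.4·0.9821/1020 = 0.07780 s.
t = x/V₂ + tᵢ = 191.2/5421 + 0.07780 = 0.11307 s.

0.1131 s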